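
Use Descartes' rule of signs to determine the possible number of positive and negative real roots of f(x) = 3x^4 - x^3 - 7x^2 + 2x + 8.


Descartes' rule of signs:

For positive roots, count sign changes in f(x) = 3x^4 - x^3 - 7x^2 + 2x + 8:
Signs of coefficients: +, -, -, +, +
Number of sign changes: 2
Possible positive real roots: 2, 0

For negative roots, examine f(-x) = 3x^4 + x^3 - 7x^2 - 2x + 8:
Signs of coefficients: +, +, -, -, +
Number of sign changes: 2
Possible negative real roots: 2, 0

Positive roots: 2 or 0; Negative roots: 2 or 0


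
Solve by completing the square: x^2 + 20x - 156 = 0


Start: x^2 + 20x - 156 = 0
Move constant: x^2 + 20x = 156
Half of 20 is 10, squared is 100
Add 100 to both sides: x^2 + 20x + 100 = 256
(x + 10)^2 = 256
x + 10 = ±16
x = -10 + 16 = 6 or x = -10 - 16 = -26

x = -26, x = 6


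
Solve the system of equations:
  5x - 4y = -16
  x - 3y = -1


Using Cramer's rule:
Determinant D = (5)(-3) - (1)(-4) = -15 + 4 = -11
Dx = (-16)(-3) - (-1)(-4) = 48 - 4 = 44
Dy = (5)(-1) - (1)(-16) = -5 + 16 = 11
x = Dx/D = 44/-11 = -4
y = Dy/D = 11/-11 = -1

x = -4, y = -1


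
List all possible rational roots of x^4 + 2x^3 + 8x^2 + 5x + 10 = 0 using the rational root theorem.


Rational root theorem: possible roots are ±p/q where:
  p divides the constant term (10): p ∈ {1, 2, 5, 10}
  q divides the leading coefficient (1): q ∈ {1}

All possible rational roots: -10, -5, -2, -1, 1, 2, 5, 10

-10, -5, -2, -1, 1, 2, 5, 10


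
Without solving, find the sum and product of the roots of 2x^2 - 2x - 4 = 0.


By Vieta's formulas for ax^2 + bx + c = 0:
  Sum of roots = -b/a
  Product of roots = c/a

Here a = 2, b = -2, c = -4
Sum = -(-2)/2 = 1
Product = -4/2 = -2

Sum = 1, Product = -2


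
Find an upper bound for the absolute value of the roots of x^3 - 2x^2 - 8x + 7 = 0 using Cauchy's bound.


Cauchy's bound: all roots r satisfy |r| <= 1 + max(|a_i/a_n|) for i = 0,...,n-1
where a_n is the leading coefficient.

Coefficients: [1, -2, -8, 7]
Leading coefficient a_n = 1
Ratios |a_i/a_n|: 2, 8, 7
Maximum ratio: 8
Cauchy's bound: |r| <= 1 + 8 = 9

Upper bound = 9


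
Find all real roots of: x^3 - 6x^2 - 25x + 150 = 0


Let p(x) = x^3 - 6x^2 - 25x + 150. By the rational root theorem (leading coefficient 1), any rational root is an integer divisor of 150: try ±1, ±2, ... in turn.
Test x = 1: value = 120 ≠ 0.
Test x = -1: value = 168 ≠ 0.
Test x = 2: value = 84 ≠ 0.
Test x = -2: value = 168 ≠ 0.
Test x = 3: value = 48 ≠ 0.
Test x = -3: value = 144 ≠ 0.
Test x = 5: value = 0 ✓, so (x - 5) is a factor.
Synthetic division by (x - 5): bring down 1; 1(5) - 6 = -1; (-1)(5) - 25 = -30; (-30)(5) + 150 = 0 → quotient x^2 - x - 30, remainder 0.
Solve the quadratic x^2 - x - 30 = 0: discriminant = (-1)^2 - 4(1)(-30) = 1 + 120 = 121.
sqrt(121) = 11, so x = (1 ± 11)/2: x = 6 or x = -5.

x = -5, x = 5, x = 6


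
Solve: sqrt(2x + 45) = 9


Square both sides: 2x + 45 = 9^2 = 81
2x = 81 - 45 = 36
x = 18
Check: sqrt(2*18 + 45) = sqrt(81) = 9 ✓

x = 18


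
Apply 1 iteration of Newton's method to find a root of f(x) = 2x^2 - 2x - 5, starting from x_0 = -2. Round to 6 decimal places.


Newton's method: x_(n+1) = x_n - f(x_n)/f'(x_n)
f(x) = 2x^2 - 2x - 5
f'(x) = 4x - 2

Iteration 1:
  f(-2.000000) = 7.000000
  f'(-2.000000) = -10.000000
  x_1 = -2.000000 - (7.000000)/(-10.000000) = -1.300000

x_1 = -1.300000


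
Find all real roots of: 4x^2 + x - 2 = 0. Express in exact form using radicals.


Using the quadratic formula: x = (-b ± sqrt(b^2 - 4ac)) / (2a)
Here a = 4, b = 1, c = -2
Discriminant = b^2 - 4ac = 1^2 - 4(4)(-2) = 1 + 32 = 33
Since discriminant = 33 > 0, there are two real roots.
x = (-1 ± sqrt(33)) / 8
Numerically: x ≈ 0.5931 or x ≈ -0.8431

x = (-1 + sqrt(33)) / 8 or x = (-1 - sqrt(33)) / 8


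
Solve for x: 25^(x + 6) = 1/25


Express both sides with the same base.
1/25 = 25^(-1)
Since the bases match, equate exponents: x + 6 = -1
So x = -1 - (6) = -7

x = -7


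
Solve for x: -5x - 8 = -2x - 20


Starting with: -5x - 8 = -2x - 20
Move all x terms to left: (-5 + 2)x = -20 + 8
Simplify: -3x = -12
Divide both sides by -3: x = 4

x = 4


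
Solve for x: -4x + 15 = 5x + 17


Starting with: -4x + 15 = 5x + 17
Move all x terms to left: (-4 - 5)x = 17 - 15
Simplify: -9x = 2
Divide both sides by -9: x = -2/9

x = -2/9


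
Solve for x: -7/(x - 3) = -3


Multiply both sides by (x - 3): -7 = -3(x - 3)
Distribute: -7 = -3x + 9
-3x = -7 - 9 = -16
x = 16/3

x = 16/3


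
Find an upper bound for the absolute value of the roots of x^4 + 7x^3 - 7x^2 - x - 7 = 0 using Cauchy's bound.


Cauchy's bound: all roots r satisfy |r| <= 1 + max(|a_i/a_n|) for i = 0,...,n-1
where a_n is the leading coefficient.

Coefficients: [1, 7, -7, -1, -7]
Leading coefficient a_n = 1
Ratios |a_i/a_n|: 7, 7, 1, 7
Maximum ratio: 7
Cauchy's bound: |r| <= 1 + 7 = 8

Upper bound = 8


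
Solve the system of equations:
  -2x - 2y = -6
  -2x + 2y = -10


Using Cramer's rule:
Determinant D = (-2)(2) - (-2)(-2) = -4 - 4 = -8
Dx = (-6)(2) - (-10)(-2) = -12 - 20 = -32
Dy = (-2)(-10) - (-2)(-6) = 20 - 12 = 8
x = Dx/D = -32/-8 = 4
y = Dy/D = 8/-8 = -1

x = 4, y = -1


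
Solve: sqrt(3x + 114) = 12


Square both sides: 3x + 114 = 12^2 = 144
3x = 144 - 114 = 30
x = 10
Check: sqrt(3*10 + 114) = sqrt(144) = 12 ✓

x = 10


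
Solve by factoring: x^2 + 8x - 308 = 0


We need two numbers that multiply to -308 and add to 8.
Those numbers are -14 and 22 (since (-14) * 22 = -308 and (-14) + 22 = 8).
So x^2 + 8x - 308 = (x - 14)(x + 22) = 0
Setting each factor to zero: x = 14 or x = -22

x = -22, x = 14


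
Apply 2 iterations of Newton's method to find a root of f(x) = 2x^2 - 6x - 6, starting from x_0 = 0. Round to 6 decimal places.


Newton's method: x_(n+1) = x_n - f(x_n)/f'(x_n)
f(x) = 2x^2 - 6x - 6
f'(x) = 4x - 6

Iteration 1:
  f(0.000000) = -6.000000
  f'(0.000000) = -6.000000
  x_1 = 0.000000 - (-6.000000)/(-6.000000) = -1.000000

Iteration 2:
  f(-1.000000) = 2.000000
  f'(-1.000000) = -10.000000
  x_2 = -1.000000 - (2.000000)/(-10.000000) = -0.800000

x_2 = -0.800000


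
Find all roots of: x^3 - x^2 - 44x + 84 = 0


Let p(x) = x^3 - x^2 - 44x + 84. By the rational root theorem (leading coefficient 1), any rational root is an integer divisor of 84: try ±1, ±2, ... in turn.
Test x = 1: value = 40 ≠ 0.
Test x = -1: value = 126 ≠ 0.
Test x = 2: value = 0 ✓, so (x - 2) is a factor.
Synthetic division by (x - 2): bring down 1; 1(2) - 1 = 1; 1(2) - 44 = -42; (-42)(2) + 84 = 0 → quotient x^2 + x - 42, remainder 0.
Solve the quadratic x^2 + x - 42 = 0: discriminant = 1^2 - 4(1)(-42) = 1 + 168 = 169.
sqrt(169) = 13, so x = (-1 ± 13)/2: x = 6 or x = -7.
Collecting all roots found:

x = -7, x = 2, x = 6


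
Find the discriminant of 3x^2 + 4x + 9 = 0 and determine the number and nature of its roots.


For ax^2 + bx + c = 0, discriminant D = b^2 - 4ac
Here a = 3, b = 4, c = 9
D = (4)^2 - 4(3)(9) = 16 - 108 = -92

D = -92 < 0
The equation has no real roots (2 complex conjugate roots).

Discriminant = -92, no real roots (2 complex conjugate roots)


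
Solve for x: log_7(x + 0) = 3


Convert to exponential form: x + 0 = 7^3 = 343
x = 343 - 0 = 343
Check: log_7(343 + 0) = log_7(343) = log_7(343) = 3 ✓

x = 343


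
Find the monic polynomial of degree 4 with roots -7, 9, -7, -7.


A monic polynomial with roots -7, 9, -7, -7 is:
p(x) = (x + 7)(x - 9)(x + 7)(x + 7)
After multiplying by (x + 7): x + 7
After multiplying by (x - 9): x^2 - 2x - 63
After multiplying by (x + 7): x^3 + 5x^2 - 77x - 441
After multiplying by (x + 7): x^4 + 12x^3 - 42x^2 - 980x - 3087

x^4 + 12x^3 - 42x^2 - 980x - 3087


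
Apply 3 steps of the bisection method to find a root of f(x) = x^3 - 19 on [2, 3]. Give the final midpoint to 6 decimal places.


f(x) = x^3 - 19
f(2) = -11 < 0
f(3) = 8 > 0

Step 1: midpoint = (2.000000 + 3.000000)/2 = 2.500000
  f(2.500000) = -3.375000
  f(mid) < 0, so root is in [2.500000, 3.000000]

Step 2: midpoint = (2.500000 + 3.000000)/2 = 2.750000
  f(2.750000) = 1.796875
  f(mid) > 0, so root is in [2.500000, 2.750000]

Step 3: midpoint = (2.500000 + 2.750000)/2 = 2.625000
  f(2.625000) = -0.912109
  f(mid) < 0, so root is in [2.625000, 2.750000]

midpoint = 2.625000


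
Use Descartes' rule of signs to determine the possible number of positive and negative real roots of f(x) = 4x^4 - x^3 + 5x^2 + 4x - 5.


Descartes' rule of signs:

For positive roots, count sign changes in f(x) = 4x^4 - x^3 + 5x^2 + 4x - 5:
Signs of coefficients: +, -, +, +, -
Number of sign changes: 3
Possible positive real roots: 3, 1

For negative roots, examine f(-x) = 4x^4 + x^3 + 5x^2 - 4x - 5:
Signs of coefficients: +, +, +, -, -
Number of sign changes: 1
Possible negative real roots: 1

Positive roots: 3 or 1; Negative roots: 1


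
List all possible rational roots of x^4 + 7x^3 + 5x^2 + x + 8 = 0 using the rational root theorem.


Rational root theorem: possible roots are ±p/q where:
  p divides the constant term (8): p ∈ {1, 2, 4, 8}
  q divides the leading coefficient (1): q ∈ {1}

All possible rational roots: -8, -4, -2, -1, 1, 2, 4, 8

-8, -4, -2, -1, 1, 2, 4, 8


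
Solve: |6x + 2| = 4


An absolute value equation |expr| = 4 gives two cases:
Case 1: 6x + 2 = 4
  6x = 2, so x = 1/3
Case 2: 6x + 2 = -4
  6x = -6, so x = -1

x = -1, x = 1/3


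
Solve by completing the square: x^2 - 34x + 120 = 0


Start: x^2 - 34x + 120 = 0
Move constant: x^2 - 34x = -120
Half of -34 is -17, squared is 289
Add 289 to both sides: x^2 - 34x + 289 = 169
(x - 17)^2 = 169
x - 17 = ±13
x = 17 + 13 = 30 or x = 17 - 13 = 4

x = 4, x = 30


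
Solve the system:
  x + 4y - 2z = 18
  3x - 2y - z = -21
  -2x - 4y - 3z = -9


Using Cramer's rule. Expand each determinant along the first row.
D  = 1*[(-2)*(-3) - (-1)*(-4)] - 4*[3*(-3) - (-1)*(-2)] + (-2)*[3*(-4) - (-2)*(-2)]
  = 1*(2) - 4*(-11) + (-2)*(-16) = 78
Dx = 18*[(-2)*(-3) - (-1)*(-4)] - 4*[(-21)*(-3) - (-1)*(-9)] + (-2)*[(-21)*(-4) - (-2)*(-9)]
  = 18*(2) - 4*(54) + (-2)*(66) = -312
Dy = 1*[(-21)*(-3) - (-1)*(-9)] - 18*[3*(-3) - (-1)*(-2)] + (-2)*[3*(-9) - (-21)*(-2)]
  = 1*(54) - 18*(-11) + (-2)*(-69) = 390
Dz = 1*[(-2)*(-9) - (-21)*(-4)] - 4*[3*(-9) - (-21)*(-2)] + 18*[3*(-4) - (-2)*(-2)]
  = 1*(-66) - 4*(-69) + 18*(-16) = -78
x = Dx/D = -312/78 = -4, y = Dy/D = 390/78 = 5, z = Dz/D = -78/78 = -1
Check eq1: (1)(-4) + (4)(5) + (-2)(-1) = 18 = 18 ✓
Check eq2: (3)(-4) + (-2)(5) + (-1)(-1) = -21 = -21 ✓
Check eq3: (-2)(-4) + (-4)(5) + (-3)(-1) = -9 = -9 ✓

x = -4, y = 5, z = -1


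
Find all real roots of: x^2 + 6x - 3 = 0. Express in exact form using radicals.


Using the quadratic formula: x = (-b ± sqrt(b^2 - 4ac)) / (2a)
Here a = 1, b = 6, c = -3
Discriminant = b^2 - 4ac = 6^2 - 4(1)(-3) = 36 + 12 = 48
Since discriminant = 48 > 0, there are two real roots.
x = (-6 ± 4*sqrt(3)) / 2
Simplifying: x = -3 ± 2*sqrt(3)
Numerically: x ≈ 0.4641 or x ≈ -6.4641

x = -3 + 2*sqrt(3) or x = -3 - 2*sqrt(3)


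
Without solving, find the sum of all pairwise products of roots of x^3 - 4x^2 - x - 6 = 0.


By Vieta's formulas for x^3 + bx^2 + cx + d = 0:
  r1 + r2 + r3 = -b/a = 4
  r1*r2 + r1*r3 + r2*r3 = c/a = -1
  r1*r2*r3 = -d/a = 6


Sum of pairwise products = -1


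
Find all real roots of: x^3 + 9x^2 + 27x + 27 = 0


Let p(x) = x^3 + 9x^2 + 27x + 27. By the rational root theorem (leading coefficient 1), any rational root is an integer divisor of 27: try ±1, ±2, ... in turn.
Test x = 1: value = 64 ≠ 0.
Test x = -1: value = 8 ≠ 0.
Test x = 3: value = 216 ≠ 0.
Test x = -3: value = 0 ✓, so (x + 3) is a factor.
Synthetic division by (x + 3): bring down 1; 1(-3) + 9 = 6; 6(-3) + 27 = 9; 9(-3) + 27 = 0 → quotient x^2 + 6x + 9, remainder 0.
Solve the quadratic x^2 + 6x + 9 = 0: discriminant = 6^2 - 4(1)(9) = 36 - 36 = 0.
Discriminant = 0, so a double root: x = -6/2 = -3.

x = -3 (multiplicity 3)


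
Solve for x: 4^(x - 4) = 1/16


Express both sides with the same base.
1/16 = 4^(-2)
Since the bases match, equate exponents: x - 4 = -2
So x = -2 - (-4) = 2

x = 2


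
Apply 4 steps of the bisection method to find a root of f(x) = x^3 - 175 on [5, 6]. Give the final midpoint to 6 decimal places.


f(x) = x^3 - 175
f(5) = -50 < 0
f(6) = 41 > 0

Step 1: midpoint = (5.000000 + 6.000000)/2 = 5.500000
  f(5.500000) = -8.625000
  f(mid) < 0, so root is in [5.500000, 6.000000]

Step 2: midpoint = (5.500000 + 6.000000)/2 = 5.750000
  f(5.750000) = 15.109375
  f(mid) > 0, so root is in [5.500000, 5.750000]

Step 3: midpoint = (5.500000 + 5.750000)/2 = 5.625000
  f(5.625000) = 2.978516
  f(mid) > 0, so root is in [5.500000, 5.625000]

Step 4: midpoint = (5.500000 + 5.625000)/2 = 5.562500
  f(5.562500) = -2.888428
  f(mid) < 0, so root is in [5.562500, 5.625000]

midpoint = 5.562500


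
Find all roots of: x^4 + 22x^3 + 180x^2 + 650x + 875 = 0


Let p(x) = x^4 + 22x^3 + 180x^2 + 650x + 875. By the rational root theorem (leading coefficient 1), any rational root is an integer divisor of 875: try ±1, ±2, ... in turn.
Test x = 1: value = 1728 ≠ 0.
Test x = -1: value = 384 ≠ 0.
Test x = 5: value = 12000 ≠ 0.
Test x = -5: value = 0 ✓, so (x + 5) is a factor.
Synthetic division by (x + 5): bring down 1; 1(-5) + 22 = 17; 17(-5) + 180 = 95; 95(-5) + 650 = 175; 175(-5) + 875 = 0 → quotient x^3 + 17x^2 + 95x + 175, remainder 0.
Continue with the quotient x^3 + 17x^2 + 95x + 175 (candidates must divide 175; re-test x = -5 first in case it repeats).
Test x = -5: value = 0 ✓, so (x + 5) is a factor.
Synthetic division by (x + 5): bring down 1; 1(-5) + 17 = 12; 12(-5) + 95 = 35; 35(-5) + 175 = 0 → quotient x^2 + 12x + 35, remainder 0.
Solve the quadratic x^2 + 12x + 35 = 0: discriminant = 12^2 - 4(1)(35) = 144 - 140 = 4.
sqrt(4) = 2, so x = (-12 ± 2)/2: x = -5 or x = -7.
Collecting all roots found:

x = -7, x = -5 (multiplicity 3)


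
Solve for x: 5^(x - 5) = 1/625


Express both sides with the same base.
1/625 = 5^(-4)
Since the bases match, equate exponents: x - 5 = -4
So x = -4 - (-5) = 1

x = 1


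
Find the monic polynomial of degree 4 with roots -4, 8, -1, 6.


A monic polynomial with roots -4, 8, -1, 6 is:
p(x) = (x + 4)(x - 8)(x + 1)(x - 6)
After multiplying by (x + 4): x + 4
After multiplying by (x - 8): x^2 - 4x - 32
After multiplying by (x + 1): x^3 - 3x^2 - 36x - 32
After multiplying by (x - 6): x^4 - 9x^3 - 18x^2 + 184x + 192

x^4 - 9x^3 - 18x^2 + 184x + 192


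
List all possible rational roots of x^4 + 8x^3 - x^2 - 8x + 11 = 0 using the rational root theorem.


Rational root theorem: possible roots are ±p/q where:
  p divides the constant term (11): p ∈ {1, 11}
  q divides the leading coefficient (1): q ∈ {1}

All possible rational roots: -11, -1, 1, 11

-11, -1, 1, 11


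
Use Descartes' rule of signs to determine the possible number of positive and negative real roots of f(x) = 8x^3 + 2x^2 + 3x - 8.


Descartes' rule of signs:

For positive roots, count sign changes in f(x) = 8x^3 + 2x^2 + 3x - 8:
Signs of coefficients: +, +, +, -
Number of sign changes: 1
Possible positive real roots: 1

For negative roots, examine f(-x) = -8x^3 + 2x^2 - 3x - 8:
Signs of coefficients: -, +, -, -
Number of sign changes: 2
Possible negative real roots: 2, 0

Positive roots: 1; Negative roots: 2 or 0


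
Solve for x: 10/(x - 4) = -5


Multiply both sides by (x - 4): 10 = -5(x - 4)
Distribute: 10 = -5x + 20
-5x = 10 - 20 = -10
x = 2

x = 2


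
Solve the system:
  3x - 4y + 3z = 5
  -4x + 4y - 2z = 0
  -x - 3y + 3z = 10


Using Cramer's rule. Expand each determinant along the first row.
D  = 3*[4*3 - (-2)*(-3)] - (-4)*[(-4)*3 - (-2)*(-1)] + 3*[(-4)*(-3) - 4*(-1)]
  = 3*(6) - (-4)*(-14) + 3*(16) = 10
Dx = 5*[4*3 - (-2)*(-3)] - (-4)*[0*3 - (-2)*10] + 3*[0*(-3) - 4*10]
  = 5*(6) - (-4)*(20) + 3*(-40) = -10
Dy = 3*[0*3 - (-2)*10] - 5*[(-4)*3 - (-2)*(-1)] + 3*[(-4)*10 - 0*(-1)]
  = 3*(20) - 5*(-14) + 3*(-40) = 10
Dz = 3*[4*10 - 0*(-3)] - (-4)*[(-4)*10 - 0*(-1)] + 5*[(-4)*(-3) - 4*(-1)]
  = 3*(40) - (-4)*(-40) + 5*(16) = 40
x = Dx/D = -10/10 = -1, y = Dy/D = 10/10 = 1, z = Dz/D = 40/10 = 4
Check eq1: (3)(-1) + (-4)(1) + (3)(4) = 5 = 5 ✓
Check eq2: (-4)(-1) + (4)(1) + (-2)(4) = 0 = 0 ✓
Check eq3: (-1)(-1) + (-3)(1) + (3)(4) = 10 = 10 ✓

x = -1, y = 1, z = 4


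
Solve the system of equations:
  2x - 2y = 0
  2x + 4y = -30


Using Cramer's rule:
Determinant D = (2)(4) - (2)(-2) = 8 + 4 = 12
Dx = (0)(4) - (-30)(-2) = 0 - 60 = -60
Dy = (2)(-30) - (2)(0) = -60 - 0 = -60
x = Dx/D = -60/12 = -5
y = Dy/D = -60/12 = -5

x = -5, y = -5


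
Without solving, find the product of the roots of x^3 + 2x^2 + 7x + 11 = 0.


By Vieta's formulas for x^3 + bx^2 + cx + d = 0:
  r1 + r2 + r3 = -b/a = -2
  r1*r2 + r1*r3 + r2*r3 = c/a = 7
  r1*r2*r3 = -d/a = -11


Product = -11


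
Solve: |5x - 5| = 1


An absolute value equation |expr| = 1 gives two cases:
Case 1: 5x - 5 = 1
  5x = 6, so x = 6/5
Case 2: 5x - 5 = -1
  5x = 4, so x = 4/5

x = 4/5, x = 6/5


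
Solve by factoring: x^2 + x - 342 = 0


We need two numbers that multiply to -342 and add to 1.
Those numbers are -18 and 19 (since (-18) * 19 = -342 and (-18) + 19 = 1).
So x^2 + x - 342 = (x - 18)(x + 19) = 0
Setting each factor to zero: x = 18 or x = -19

x = -19, x = 18


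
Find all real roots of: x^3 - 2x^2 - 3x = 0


The constant term is 0, so x = 0 is a root. Factor out x:
  x(x^2 - 2x - 3) = 0
Solve the quadratic x^2 - 2x - 3 = 0: discriminant = (-2)^2 - 4(1)(-3) = 4 + 12 = 16.
sqrt(16) = 4, so x = (2 ± 4)/2: x = 3 or x = -1.

x = -1, x = 0, x = 3


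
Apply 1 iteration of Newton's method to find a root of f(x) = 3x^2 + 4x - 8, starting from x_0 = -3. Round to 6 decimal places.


Newton's method: x_(n+1) = x_n - f(x_n)/f'(x_n)
f(x) = 3x^2 + 4x - 8
f'(x) = 6x + 4

Iteration 1:
  f(-3.000000) = 7.000000
  f'(-3.000000) = -14.000000
  x_1 = -3.000000 - (7.000000)/(-14.000000) = -2.500000

x_1 = -2.500000


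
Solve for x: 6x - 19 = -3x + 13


Starting with: 6x - 19 = -3x + 13
Move all x terms to left: (6 + 3)x = 13 + 19
Simplify: 9x = 32
Divide both sides by 9: x = 32/9

x = 32/9


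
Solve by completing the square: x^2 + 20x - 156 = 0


Start: x^2 + 20x - 156 = 0
Move constant: x^2 + 20x = 156
Half of 20 is 10, squared is 100
Add 100 to both sides: x^2 + 20x + 100 = 256
(x + 10)^2 = 256
x + 10 = ±16
x = -10 + 16 = 6 or x = -10 - 16 = -26

x = -26, x = 6


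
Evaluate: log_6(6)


We need the exponent such that 6^? = 6
6^1 = 6
Therefore log_6(6) = 1

1


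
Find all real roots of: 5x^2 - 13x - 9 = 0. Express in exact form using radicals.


Using the quadratic formula: x = (-b ± sqrt(b^2 - 4ac)) / (2a)
Here a = 5, b = -13, c = -9
Discriminant = b^2 - 4ac = (-13)^2 - 4(5)(-9) = 169 + 180 = 349
Since discriminant = 349 > 0, there are two real roots.
x = (13 ± sqrt(349)) / 10
Numerically: x ≈ 3.1682 or x ≈ -0.5682

x = (13 + sqrt(349)) / 10 or x = (13 - sqrt(349)) / 10


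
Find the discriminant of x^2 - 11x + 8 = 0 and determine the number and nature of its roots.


For ax^2 + bx + c = 0, discriminant D = b^2 - 4ac
Here a = 1, b = -11, c = 8
D = (-11)^2 - 4(1)(8) = 121 - 32 = 89

D = 89 > 0 but not a perfect square
The equation has 2 distinct real irrational roots.

Discriminant = 89, 2 distinct real irrational roots


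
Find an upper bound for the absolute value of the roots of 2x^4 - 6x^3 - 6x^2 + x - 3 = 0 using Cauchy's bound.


Cauchy's bound: all roots r satisfy |r| <= 1 + max(|a_i/a_n|) for i = 0,...,n-1
where a_n is the leading coefficient.

Coefficients: [2, -6, -6, 1, -3]
Leading coefficient a_n = 2
Ratios |a_i/a_n|: 3, 3, 1/2, 3/2
Maximum ratio: 3
Cauchy's bound: |r| <= 1 + 3 = 4

Upper bound = 4


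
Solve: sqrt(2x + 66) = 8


Square both sides: 2x + 66 = 8^2 = 64
2x = 64 - 66 = -2
x = -1
Check: sqrt(2*(-1) + 66) = sqrt(64) = 8 ✓

x = -1


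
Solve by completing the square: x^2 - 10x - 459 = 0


Start: x^2 - 10x - 459 = 0
Move constant: x^2 - 10x = 459
Half of -10 is -5, squared is 25
Add 25 to both sides: x^2 - 10x + 25 = 484
(x - 5)^2 = 484
x - 5 = ±22
x = 5 + 22 = 27 or x = 5 - 22 = -17

x = -17, x = 27


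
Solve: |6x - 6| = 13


An absolute value equation |expr| = 13 gives two cases:
Case 1: 6x - 6 = 13
  6x = 19, so x = 19/6
Case 2: 6x - 6 = -13
  6x = -7, so x = -7/6

x = -7/6, x = 19/6


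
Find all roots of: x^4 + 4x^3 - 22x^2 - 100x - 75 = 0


Let p(x) = x^4 + 4x^3 - 22x^2 - 100x - 75. By the rational root theorem (leading coefficient 1), any rational root is an integer divisor of 75: try ±1, ±2, ... in turn.
Test x = 1: value = -192 ≠ 0.
Test x = -1: value = 0 ✓, so (x + 1) is a factor.
Synthetic division by (x + 1): bring down 1; 1(-1) + 4 = 3; 3(-1) - 22 = -25; (-25)(-1) - 100 = -75; (-75)(-1) - 75 = 0 → quotient x^3 + 3x^2 - 25x - 75, remainder 0.
Continue with the quotient x^3 + 3x^2 - 25x - 75 (candidates must divide 75; re-test x = -1 first in case it repeats).
Test x = -1: value = -48 ≠ 0.
Test x = 3: value = -96 ≠ 0.
Test x = -3: value = 0 ✓, so (x + 3) is a factor.
Synthetic division by (x + 3): bring down 1; 1(-3) + 3 = 0; 0(-3) - 25 = -25; (-25)(-3) - 75 = 0 → quotient x^2 - 25, remainder 0.
Solve the quadratic x^2 - 25 = 0: discriminant = 0^2 - 4(1)(-25) = 0 + 100 = 100.
sqrt(100) = 10, so x = (0 ± 10)/2: x = 5 or x = -5.
Collecting all roots found:

x = -5, x = -3, x = -1, x = 5


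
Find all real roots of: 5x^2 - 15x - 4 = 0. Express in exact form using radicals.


Using the quadratic formula: x = (-b ± sqrt(b^2 - 4ac)) / (2a)
Here a = 5, b = -15, c = -4
Discriminant = b^2 - 4ac = (-15)^2 - 4(5)(-4) = 225 + 80 = 305
Since discriminant = 305 > 0, there are two real roots.
x = (15 ± sqrt(305)) / 10
Numerically: x ≈ 3.2464 or x ≈ -0.2464

x = (15 + sqrt(305)) / 10 or x = (15 - sqrt(305)) / 10


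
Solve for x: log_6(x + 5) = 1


Convert to exponential form: x + 5 = 6^1 = 6
x = 6 - 5 = 1
Check: log_6(1 + 5) = log_6(6) = log_6(6) = 1 ✓

x = 1


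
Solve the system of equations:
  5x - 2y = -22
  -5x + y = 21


Using Cramer's rule:
Determinant D = (5)(1) - (-5)(-2) = 5 - 10 = -5
Dx = (-22)(1) - (21)(-2) = -22 + 42 = 20
Dy = (5)(21) - (-5)(-22) = 105 - 110 = -5
x = Dx/D = 20/-5 = -4
y = Dy/D = -5/-5 = 1

x = -4, y = 1


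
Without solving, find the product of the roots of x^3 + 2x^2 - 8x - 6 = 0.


By Vieta's formulas for x^3 + bx^2 + cx + d = 0:
  r1 + r2 + r3 = -b/a = -2
  r1*r2 + r1*r3 + r2*r3 = c/a = -8
  r1*r2*r3 = -d/a = 6


Product = 6


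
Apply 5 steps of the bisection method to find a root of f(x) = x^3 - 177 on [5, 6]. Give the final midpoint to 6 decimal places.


f(x) = x^3 - 177
f(5) = -52 < 0
f(6) = 39 > 0

Step 1: midpoint = (5.000000 + 6.000000)/2 = 5.500000
  f(5.500000) = -10.625000
  f(mid) < 0, so root is in [5.500000, 6.000000]

Step 2: midpoint = (5.500000 + 6.000000)/2 = 5.750000
  f(5.750000) = 13.109375
  f(mid) > 0, so root is in [5.500000, 5.750000]

Step 3: midpoint = (5.500000 + 5.750000)/2 = 5.625000
  f(5.625000) = 0.978516
  f(mid) > 0, so root is in [5.500000, 5.625000]

Step 4: midpoint = (5.500000 + 5.625000)/2 = 5.562500
  f(5.562500) = -4.888428
  f(mid) < 0, so root is in [5.562500, 5.625000]

Step 5: midpoint = (5.562500 + 5.625000)/2 = 5.593750
  f(5.593750) = -1.971344
  f(mid) < 0, so root is in [5.593750, 5.625000]

midpoint = 5.593750


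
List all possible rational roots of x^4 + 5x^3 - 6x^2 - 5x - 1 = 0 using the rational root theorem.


Rational root theorem: possible roots are ±p/q where:
  p divides the constant term (-1): p ∈ {1}
  q divides the leading coefficient (1): q ∈ {1}

All possible rational roots: -1, 1

-1, 1


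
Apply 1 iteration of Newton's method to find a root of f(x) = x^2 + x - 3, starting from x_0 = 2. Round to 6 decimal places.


Newton's method: x_(n+1) = x_n - f(x_n)/f'(x_n)
f(x) = x^2 + x - 3
f'(x) = 2x + 1

Iteration 1:
  f(2.000000) = 3.000000
  f'(2.000000) = 5.000000
  x_1 = 2.000000 - (3.000000)/(5.000000) = 1.400000

x_1 = 1.400000


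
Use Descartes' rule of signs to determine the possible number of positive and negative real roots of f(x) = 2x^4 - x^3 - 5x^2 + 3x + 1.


Descartes' rule of signs:

For positive roots, count sign changes in f(x) = 2x^4 - x^3 - 5x^2 + 3x + 1:
Signs of coefficients: +, -, -, +, +
Number of sign changes: 2
Possible positive real roots: 2, 0

For negative roots, examine f(-x) = 2x^4 + x^3 - 5x^2 - 3x + 1:
Signs of coefficients: +, +, -, -, +
Number of sign changes: 2
Possible negative real roots: 2, 0

Positive roots: 2 or 0; Negative roots: 2 or 0


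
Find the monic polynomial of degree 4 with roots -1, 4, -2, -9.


A monic polynomial with roots -1, 4, -2, -9 is:
p(x) = (x + 1)(x - 4)(x + 2)(x + 9)
After multiplying by (x + 1): x + 1
After multiplying by (x - 4): x^2 - 3x - 4
After multiplying by (x + 2): x^3 - x^2 - 10x - 8
After multiplying by (x + 9): x^4 + 8x^3 - 19x^2 - 98x - 72

x^4 + 8x^3 - 19x^2 - 98x - 72


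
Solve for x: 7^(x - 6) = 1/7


Express both sides with the same base.
1/7 = 7^(-1)
Since the bases match, equate exponents: x - 6 = -1
So x = -1 - (-6) = 5

x = 5


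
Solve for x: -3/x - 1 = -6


Subtract -1 from both sides: -3/x = -5
Multiply both sides by x: -3 = -5 * x
Divide by -5: x = 3/5

x = 3/5


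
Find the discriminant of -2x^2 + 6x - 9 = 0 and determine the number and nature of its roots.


For ax^2 + bx + c = 0, discriminant D = b^2 - 4ac
Here a = -2, b = 6, c = -9
D = (6)^2 - 4(-2)(-9) = 36 - 72 = -36

D = -36 < 0
The equation has no real roots (2 complex conjugate roots).

Discriminant = -36, no real roots (2 complex conjugate roots)


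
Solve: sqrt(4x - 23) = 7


Square both sides: 4x - 23 = 7^2 = 49
4x = 49 + 23 = 72
x = 18
Check: sqrt(4*18 - 23) = sqrt(49) = 7 ✓

x = 18


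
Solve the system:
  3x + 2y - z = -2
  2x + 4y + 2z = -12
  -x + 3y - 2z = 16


Using Cramer's rule. Expand each determinant along the first row.
D  = 3*[4*(-2) - 2*3] - 2*[2*(-2) - 2*(-1)] + (-1)*[2*3 - 4*(-1)]
  = 3*(-14) - 2*(-2) + (-1)*(10) = -48
Dx = (-2)*[4*(-2) - 2*3] - 2*[(-12)*(-2) - 2*16] + (-1)*[(-12)*3 - 4*16]
  = (-2)*(-14) - 2*(-8) + (-1)*(-100) = 144
Dy = 3*[(-12)*(-2) - 2*16] - (-2)*[2*(-2) - 2*(-1)] + (-1)*[2*16 - (-12)*(-1)]
  = 3*(-8) - (-2)*(-2) + (-1)*(20) = -48
Dz = 3*[4*16 - (-12)*3] - 2*[2*16 - (-12)*(-1)] + (-2)*[2*3 - 4*(-1)]
  = 3*(100) - 2*(20) + (-2)*(10) = 240
x = Dx/D = 144/-48 = -3, y = Dy/D = -48/-48 = 1, z = Dz/D = 240/-48 = -5
Check eq1: (3)(-3) + (2)(1) + (-1)(-5) = -2 = -2 ✓
Check eq2: (2)(-3) + (4)(1) + (2)(-5) = -12 = -12 ✓
Check eq3: (-1)(-3) + (3)(1) + (-2)(-5) = 16 = 16 ✓

x = -3, y = 1, z = -5


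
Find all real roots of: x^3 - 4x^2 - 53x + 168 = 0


Let p(x) = x^3 - 4x^2 - 53x + 168. By the rational root theorem (leading coefficient 1), any rational root is an integer divisor of 168: try ±1, ±2, ... in turn.
Test x = 1: value = 112 ≠ 0.
Test x = -1: value = 216 ≠ 0.
Test x = 2: value = 54 ≠ 0.
Test x = -2: value = 250 ≠ 0.
Test x = 3: value = 0 ✓, so (x - 3) is a factor.
Synthetic division by (x - 3): bring down 1; 1(3) - 4 = -1; (-1)(3) - 53 = -56; (-56)(3) + 168 = 0 → quotient x^2 - x - 56, remainder 0.
Solve the quadratic x^2 - x - 56 = 0: discriminant = (-1)^2 - 4(1)(-56) = 1 + 224 = 225.
sqrt(225) = 15, so x = (1 ± 15)/2: x = 8 or x = -7.

x = -7, x = 3, x = 8


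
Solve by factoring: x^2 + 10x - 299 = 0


We need two numbers that multiply to -299 and add to 10.
Those numbers are 23 and -13 (since 23 * (-13) = -299 and 23 + (-13) = 10).
So x^2 + 10x - 299 = (x + 23)(x - 13) = 0
Setting each factor to zero: x = -23 or x = 13

x = -23, x = 13


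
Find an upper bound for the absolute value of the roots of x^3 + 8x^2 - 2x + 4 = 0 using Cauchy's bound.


Cauchy's bound: all roots r satisfy |r| <= 1 + max(|a_i/a_n|) for i = 0,...,n-1
where a_n is the leading coefficient.

Coefficients: [1, 8, -2, 4]
Leading coefficient a_n = 1
Ratios |a_i/a_n|: 8, 2, 4
Maximum ratio: 8
Cauchy's bound: |r| <= 1 + 8 = 9

Upper bound = 9


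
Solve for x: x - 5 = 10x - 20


Starting with: x - 5 = 10x - 20
Move all x terms to left: (1 - 10)x = -20 + 5
Simplify: -9x = -15
Divide both sides by -9: x = 5/3

x = 5/3


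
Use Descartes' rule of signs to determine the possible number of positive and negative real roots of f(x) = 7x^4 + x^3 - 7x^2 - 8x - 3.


Descartes' rule of signs:

For positive roots, count sign changes in f(x) = 7x^4 + x^3 - 7x^2 - 8x - 3:
Signs of coefficients: +, +, -, -, -
Number of sign changes: 1
Possible positive real roots: 1

For negative roots, examine f(-x) = 7x^4 - x^3 - 7x^2 + 8x - 3:
Signs of coefficients: +, -, -, +, -
Number of sign changes: 3
Possible negative real roots: 3, 1

Positive roots: 1; Negative roots: 3 or 1


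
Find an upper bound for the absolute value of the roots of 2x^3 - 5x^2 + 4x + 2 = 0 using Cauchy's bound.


Cauchy's bound: all roots r satisfy |r| <= 1 + max(|a_i/a_n|) for i = 0,...,n-1
where a_n is the leading coefficient.

Coefficients: [2, -5, 4, 2]
Leading coefficient a_n = 2
Ratios |a_i/a_n|: 5/2, 2, 1
Maximum ratio: 5/2
Cauchy's bound: |r| <= 1 + 5/2 = 7/2

Upper bound = 7/2


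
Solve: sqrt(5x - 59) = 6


Square both sides: 5x - 59 = 6^2 = 36
5x = 36 + 59 = 95
x = 19
Check: sqrt(5*19 - 59) = sqrt(36) = 6 ✓

x = 19


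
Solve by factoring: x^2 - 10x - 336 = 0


We need two numbers that multiply to -336 and add to -10.
Those numbers are -24 and 14 (since (-24) * 14 = -336 and (-24) + 14 = -10).
So x^2 - 10x - 336 = (x - 24)(x + 14) = 0
Setting each factor to zero: x = 24 or x = -14

x = -14, x = 24


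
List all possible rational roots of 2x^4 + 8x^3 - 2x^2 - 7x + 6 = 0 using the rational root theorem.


Rational root theorem: possible roots are ±p/q where:
  p divides the constant term (6): p ∈ {1, 2, 3, 6}
  q divides the leading coefficient (2): q ∈ {1, 2}

All possible rational roots: -6, -3, -2, -3/2, -1, -1/2, 1/2, 1, 3/2, 2, 3, 6

-6, -3, -2, -3/2, -1, -1/2, 1/2, 1, 3/2, 2, 3, 6


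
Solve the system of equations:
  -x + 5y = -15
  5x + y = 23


Using Cramer's rule:
Determinant D = (-1)(1) - (5)(5) = -1 - 25 = -26
Dx = (-15)(1) - (23)(5) = -15 - 115 = -130
Dy = (-1)(23) - (5)(-15) = -23 + 75 = 52
x = Dx/D = -130/-26 = 5
y = Dy/D = 52/-26 = -2

x = 5, y = -2


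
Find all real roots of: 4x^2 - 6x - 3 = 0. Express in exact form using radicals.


Using the quadratic formula: x = (-b ± sqrt(b^2 - 4ac)) / (2a)
Here a = 4, b = -6, c = -3
Discriminant = b^2 - 4ac = (-6)^2 - 4(4)(-3) = 36 + 48 = 84
Since discriminant = 84 > 0, there are two real roots.
x = (6 ± 2*sqrt(21)) / 8
Simplifying: x = (3 ± sqrt(21)) / 4
Numerically: x ≈ 1.8956 or x ≈ -0.3956

x = (3 + sqrt(21)) / 4 or x = (3 - sqrt(21)) / 4


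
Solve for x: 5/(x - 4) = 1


Multiply both sides by (x - 4): 5 = 1(x - 4)
Distribute: 5 = x - 4
x = 5 + 4 = 9
x = 9

x = 9


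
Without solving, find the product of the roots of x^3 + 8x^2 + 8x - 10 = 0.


By Vieta's formulas for x^3 + bx^2 + cx + d = 0:
  r1 + r2 + r3 = -b/a = -8
  r1*r2 + r1*r3 + r2*r3 = c/a = 8
  r1*r2*r3 = -d/a = 10


Product = 10


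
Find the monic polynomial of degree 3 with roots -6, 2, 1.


A monic polynomial with roots -6, 2, 1 is:
p(x) = (x + 6)(x - 2)(x - 1)
After multiplying by (x + 6): x + 6
After multiplying by (x - 2): x^2 + 4x - 12
After multiplying by (x - 1): x^3 + 3x^2 - 16x + 12

x^3 + 3x^2 - 16x + 12


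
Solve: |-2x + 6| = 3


An absolute value equation |expr| = 3 gives two cases:
Case 1: -2x + 6 = 3
  -2x = -3, so x = 3/2
Case 2: -2x + 6 = -3
  -2x = -9, so x = 9/2

x = 3/2, x = 9/2


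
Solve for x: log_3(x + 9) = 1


Convert to exponential form: x + 9 = 3^1 = 3
x = 3 - 9 = -6
Check: log_3(-6 + 9) = log_3(3) = log_3(3) = 1 ✓

x = -6


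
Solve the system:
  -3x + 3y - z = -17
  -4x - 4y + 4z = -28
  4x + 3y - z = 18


Using Cramer's rule. Expand each determinant along the first row.
D  = (-3)*[(-4)*(-1) - 4*3] - 3*[(-4)*(-1) - 4*4] + (-1)*[(-4)*3 - (-4)*4]
  = (-3)*(-8) - 3*(-12) + (-1)*(4) = 56
Dx = (-17)*[(-4)*(-1) - 4*3] - 3*[(-28)*(-1) - 4*18] + (-1)*[(-28)*3 - (-4)*18]
  = (-17)*(-8) - 3*(-44) + (-1)*(-12) = 280
Dy = (-3)*[(-28)*(-1) - 4*18] - (-17)*[(-4)*(-1) - 4*4] + (-1)*[(-4)*18 - (-28)*4]
  = (-3)*(-44) - (-17)*(-12) + (-1)*(40) = -112
Dz = (-3)*[(-4)*18 - (-28)*3] - 3*[(-4)*18 - (-28)*4] + (-17)*[(-4)*3 - (-4)*4]
  = (-3)*(12) - 3*(40) + (-17)*(4) = -224
x = Dx/D = 280/56 = 5, y = Dy/D = -112/56 = -2, z = Dz/D = -224/56 = -4
Check eq1: (-3)(5) + (3)(-2) + (-1)(-4) = -17 = -17 ✓
Check eq2: (-4)(5) + (-4)(-2) + (4)(-4) = -28 = -28 ✓
Check eq3: (4)(5) + (3)(-2) + (-1)(-4) = 18 = 18 ✓

x = 5, y = -2, z = -4


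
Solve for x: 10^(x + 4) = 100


Express both sides with the same base.
100 = 10^2
Since the bases match, equate exponents: x + 4 = 2
So x = 2 - (4) = -2

x = -2


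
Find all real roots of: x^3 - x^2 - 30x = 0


The constant term is 0, so x = 0 is a root. Factor out x:
  x(x^2 - x - 30) = 0
Solve the quadratic x^2 - x - 30 = 0: discriminant = (-1)^2 - 4(1)(-30) = 1 + 120 = 121.
sqrt(121) = 11, so x = (1 ± 11)/2: x = 6 or x = -5.

x = -5, x = 0, x = 6


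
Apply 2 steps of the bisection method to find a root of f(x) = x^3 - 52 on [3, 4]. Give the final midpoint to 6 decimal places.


f(x) = x^3 - 52
f(3) = -25 < 0
f(4) = 12 > 0

Step 1: midpoint = (3.000000 + 4.000000)/2 = 3.500000
  f(3.500000) = -9.125000
  f(mid) < 0, so root is in [3.500000, 4.000000]

Step 2: midpoint = (3.500000 + 4.000000)/2 = 3.750000
  f(3.750000) = 0.734375
  f(mid) > 0, so root is in [3.500000, 3.750000]

midpoint = 3.750000


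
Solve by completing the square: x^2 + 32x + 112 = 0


Start: x^2 + 32x + 112 = 0
Move constant: x^2 + 32x = -112
Half of 32 is 16, squared is 256
Add 256 to both sides: x^2 + 32x + 256 = 144
(x + 16)^2 = 144
x + 16 = ±12
x = -16 + 12 = -4 or x = -16 - 12 = -28

x = -28, x = -4


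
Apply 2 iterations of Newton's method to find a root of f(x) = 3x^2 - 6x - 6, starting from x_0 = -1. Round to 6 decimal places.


Newton's method: x_(n+1) = x_n - f(x_n)/f'(x_n)
f(x) = 3x^2 - 6x - 6
f'(x) = 6x - 6

Iteration 1:
  f(-1.000000) = 3.000000
  f'(-1.000000) = -12.000000
  x_1 = -1.000000 - (3.000000)/(-12.000000) = -0.750000

Iteration 2:
  f(-0.750000) = 0.187500
  f'(-0.750000) = -10.500000
  x_2 = -0.750000 - (0.187500)/(-10.500000) = -0.732143

x_2 = -0.732143


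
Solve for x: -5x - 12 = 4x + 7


Starting with: -5x - 12 = 4x + 7
Move all x terms to left: (-5 - 4)x = 7 + 12
Simplify: -9x = 19
Divide both sides by -9: x = -19/9

x = -19/9


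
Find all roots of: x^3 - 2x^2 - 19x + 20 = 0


Let p(x) = x^3 - 2x^2 - 19x + 20. By the rational root theorem (leading coefficient 1), any rational root is an integer divisor of 20: try ±1, ±2, ... in turn.
Test x = 1: value = 0 ✓, so (x - 1) is a factor.
Synthetic division by (x - 1): bring down 1; 1(1) - 2 = -1; (-1)(1) - 19 = -20; (-20)(1) + 20 = 0 → quotient x^2 - x - 20, remainder 0.
Solve the quadratic x^2 - x - 20 = 0: discriminant = (-1)^2 - 4(1)(-20) = 1 + 80 = 81.
sqrt(81) = 9, so x = (1 ± 9)/2: x = 5 or x = -4.
Collecting all roots found:

x = -4, x = 1, x = 5


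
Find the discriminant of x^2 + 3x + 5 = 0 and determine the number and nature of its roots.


For ax^2 + bx + c = 0, discriminant D = b^2 - 4ac
Here a = 1, b = 3, c = 5
D = (3)^2 - 4(1)(5) = 9 - 20 = -11

D = -11 < 0
The equation has no real roots (2 complex conjugate roots).

Discriminant = -11, no real roots (2 complex conjugate roots)


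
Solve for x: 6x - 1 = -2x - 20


Starting with: 6x - 1 = -2x - 20
Move all x terms to left: (6 + 2)x = -20 + 1
Simplify: 8x = -19
Divide both sides by 8: x = -19/8

x = -19/8


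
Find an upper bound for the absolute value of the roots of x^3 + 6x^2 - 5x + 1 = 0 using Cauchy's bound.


Cauchy's bound: all roots r satisfy |r| <= 1 + max(|a_i/a_n|) for i = 0,...,n-1
where a_n is the leading coefficient.

Coefficients: [1, 6, -5, 1]
Leading coefficient a_n = 1
Ratios |a_i/a_n|: 6, 5, 1
Maximum ratio: 6
Cauchy's bound: |r| <= 1 + 6 = 7

Upper bound = 7


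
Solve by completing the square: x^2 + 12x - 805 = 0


Start: x^2 + 12x - 805 = 0
Move constant: x^2 + 12x = 805
Half of 12 is 6, squared is 36
Add 36 to both sides: x^2 + 12x + 36 = 841
(x + 6)^2 = 841
x + 6 = ±29
x = -6 + 29 = 23 or x = -6 - 29 = -35

x = -35, x = 23


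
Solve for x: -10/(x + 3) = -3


Multiply both sides by (x + 3): -10 = -3(x + 3)
Distribute: -10 = -3x - 9
-3x = -10 + 9 = -1
x = 1/3

x = 1/3


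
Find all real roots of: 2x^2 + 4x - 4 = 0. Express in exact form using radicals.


Using the quadratic formula: x = (-b ± sqrt(b^2 - 4ac)) / (2a)
Here a = 2, b = 4, c = -4
Discriminant = b^2 - 4ac = 4^2 - 4(2)(-4) = 16 + 32 = 48
Since discriminant = 48 > 0, there are two real roots.
x = (-4 ± 4*sqrt(3)) / 4
Simplifying: x = -1 ± sqrt(3)
Numerically: x ≈ 0.7321 or x ≈ -2.7321

x = -1 + sqrt(3) or x = -1 - sqrt(3)


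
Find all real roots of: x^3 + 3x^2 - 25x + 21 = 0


Let p(x) = x^3 + 3x^2 - 25x + 21. By the rational root theorem (leading coefficient 1), any rational root is an integer divisor of 21: try ±1, ±2, ... in turn.
Test x = 1: value = 0 ✓, so (x - 1) is a factor.
Synthetic division by (x - 1): bring down 1; 1(1) + 3 = 4; 4(1) - 25 = -21; (-21)(1) + 21 = 0 → quotient x^2 + 4x - 21, remainder 0.
Solve the quadratic x^2 + 4x - 21 = 0: discriminant = 4^2 - 4(1)(-21) = 16 + 84 = 100.
sqrt(100) = 10, so x = (-4 ± 10)/2: x = 3 or x = -7.

x = -7, x = 1, x = 3


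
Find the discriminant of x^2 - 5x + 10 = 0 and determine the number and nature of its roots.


For ax^2 + bx + c = 0, discriminant D = b^2 - 4ac
Here a = 1, b = -5, c = 10
D = (-5)^2 - 4(1)(10) = 25 - 40 = -15

D = -15 < 0
The equation has no real roots (2 complex conjugate roots).

Discriminant = -15, no real roots (2 complex conjugate roots)


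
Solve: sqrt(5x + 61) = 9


Square both sides: 5x + 61 = 9^2 = 81
5x = 81 - 61 = 20
x = 4
Check: sqrt(5*4 + 61) = sqrt(81) = 9 ✓

x = 4


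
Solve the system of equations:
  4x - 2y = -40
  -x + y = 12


Using Cramer's rule:
Determinant D = (4)(1) - (-1)(-2) = 4 - 2 = 2
Dx = (-40)(1) - (12)(-2) = -40 + 24 = -16
Dy = (4)(12) - (-1)(-40) = 48 - 40 = 8
x = Dx/D = -16/2 = -8
y = Dy/D = 8/2 = 4

x = -8, y = 4


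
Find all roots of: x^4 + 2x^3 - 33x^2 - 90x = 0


The constant term is 0, so x = 0 is a root. Factor out x:
  x^3 + 2x^2 - 33x - 90 = 0
Let p(x) = x^3 + 2x^2 - 33x - 90. By the rational root theorem (leading coefficient 1), any rational root is an integer divisor of 90: try ±1, ±2, ... in turn.
Test x = 1: value = -120 ≠ 0.
Test x = -1: value = -56 ≠ 0.
Test x = 2: value = -140 ≠ 0.
Test x = -2: value = -24 ≠ 0.
Test x = 3: value = -144 ≠ 0.
Test x = -3: value = 0 ✓, so (x + 3) is a factor.
Synthetic division by (x + 3): bring down 1; 1(-3) + 2 = -1; (-1)(-3) - 33 = -30; (-30)(-3) - 90 = 0 → quotient x^2 - x - 30, remainder 0.
Solve the quadratic x^2 - x - 30 = 0: discriminant = (-1)^2 - 4(1)(-30) = 1 + 120 = 121.
sqrt(121) = 11, so x = (1 ± 11)/2: x = 6 or x = -5.
Collecting all roots found:

x = -5, x = -3, x = 0, x = 6


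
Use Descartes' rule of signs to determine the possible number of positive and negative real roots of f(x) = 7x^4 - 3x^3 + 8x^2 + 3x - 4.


Descartes' rule of signs:

For positive roots, count sign changes in f(x) = 7x^4 - 3x^3 + 8x^2 + 3x - 4:
Signs of coefficients: +, -, +, +, -
Number of sign changes: 3
Possible positive real roots: 3, 1

For negative roots, examine f(-x) = 7x^4 + 3x^3 + 8x^2 - 3x - 4:
Signs of coefficients: +, +, +, -, -
Number of sign changes: 1
Possible negative real roots: 1

Positive roots: 3 or 1; Negative roots: 1


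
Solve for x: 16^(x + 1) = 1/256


Express both sides with the same base.
1/256 = 16^(-2)
Since the bases match, equate exponents: x + 1 = -2
So x = -2 - (1) = -3

x = -3


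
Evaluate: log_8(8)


We need the exponent such that 8^? = 8
8^1 = 8
Therefore log_8(8) = 1

1
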